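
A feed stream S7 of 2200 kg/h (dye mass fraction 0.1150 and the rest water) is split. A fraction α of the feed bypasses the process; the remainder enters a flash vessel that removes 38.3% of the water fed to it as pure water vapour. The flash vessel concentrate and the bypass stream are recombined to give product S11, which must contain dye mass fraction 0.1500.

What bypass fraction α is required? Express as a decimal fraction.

All 2200×0.115 = 253 kg/h of dye reaches S11, so S11 = 253/0.150 = 1686.7 kg/h and vapour = 513.33 kg/h.
The evaporator receives (1−α)·2200 of feed at 0.885 water and removes 0.383 of that water:
0.383×0.885×(1−α)×2200 = 513.33
(1−α) = 513.33/745.7 = 0.6884;  α = 0.3116.

0.312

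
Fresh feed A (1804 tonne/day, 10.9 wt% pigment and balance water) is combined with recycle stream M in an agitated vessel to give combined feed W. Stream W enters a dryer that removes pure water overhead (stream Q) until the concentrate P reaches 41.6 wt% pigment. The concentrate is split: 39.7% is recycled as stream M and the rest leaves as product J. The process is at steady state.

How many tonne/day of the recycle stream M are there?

311.2 tonne/day

Overall pigment balance (none leaves overhead): pigment in fresh feed = pigment in product, i.e. 1804×0.109 = (1−0.397)·P·0.416.
P = 196.64/(0.416×0.603) = 783.89 tonne/day.
Recycle M = 0.397×783.89 = 311.2 tonne/day.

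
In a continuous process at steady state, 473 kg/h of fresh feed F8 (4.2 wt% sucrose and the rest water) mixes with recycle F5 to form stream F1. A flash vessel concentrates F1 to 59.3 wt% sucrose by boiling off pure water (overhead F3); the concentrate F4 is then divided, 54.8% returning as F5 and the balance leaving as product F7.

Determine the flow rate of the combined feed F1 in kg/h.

513.6 kg/h

Overall sucrose balance (none leaves overhead): sucrose in fresh feed = sucrose in product, i.e. 473×0.042 = (1−0.548)·F4·0.593.
F4 = 19.866/(0.593×0.452) = 74.117 kg/h.
Recycle F5 = 0.548×74.117 = 40.616 kg/h.
Combined feed F1 = 473 + 40.616 = 513.62 kg/h.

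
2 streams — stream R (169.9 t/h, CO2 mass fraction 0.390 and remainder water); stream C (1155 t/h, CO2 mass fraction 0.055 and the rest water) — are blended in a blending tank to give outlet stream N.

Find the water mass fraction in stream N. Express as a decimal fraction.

0.902

Total flow out = 169.9 + 1155 = 1324.9 t/h.
water in = 169.9×0.610 + 1155×0.945 = 1195.1 t/h.
water mass fraction in N = 1195.1/1324.9 = 0.902.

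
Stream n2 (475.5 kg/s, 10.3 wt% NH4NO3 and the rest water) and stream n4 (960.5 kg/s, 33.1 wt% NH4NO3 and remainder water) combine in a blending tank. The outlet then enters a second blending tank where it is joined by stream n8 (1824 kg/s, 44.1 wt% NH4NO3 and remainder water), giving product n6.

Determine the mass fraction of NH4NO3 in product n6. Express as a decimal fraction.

0.3593

Overall, product flow = 3260 kg/s.
NH4NO3 in = 475.5×0.103 + 960.5×0.331 + 1824×0.441 = 1171.3 kg/s.
NH4NO3 fraction in n6 = 0.3593.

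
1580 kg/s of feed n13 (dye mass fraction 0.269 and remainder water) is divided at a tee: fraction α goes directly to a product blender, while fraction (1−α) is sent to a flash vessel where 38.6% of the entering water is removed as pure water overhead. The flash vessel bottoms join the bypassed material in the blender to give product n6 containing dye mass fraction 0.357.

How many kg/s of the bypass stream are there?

All 1580×0.269 = 425.02 kg/s of dye reaches n6, so n6 = 425.02/0.357 = 1190.5 kg/s and vapour = 389.47 kg/s.
The evaporator receives (1−α)·1580 of feed at 0.731 water and removes 0.386 of that water:
0.386×0.731×(1−α)×1580 = 389.47
(1−α) = 389.47/445.82 = 0.8736;  α = 0.1264.
Bypass flow = 0.1264×1580 = 199.72 kg/s.

199.7 kg/s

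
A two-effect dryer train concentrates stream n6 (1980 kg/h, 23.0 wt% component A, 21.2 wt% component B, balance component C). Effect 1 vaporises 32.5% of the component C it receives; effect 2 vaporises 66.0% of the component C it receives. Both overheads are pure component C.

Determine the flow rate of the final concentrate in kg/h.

component C in feed = 1980×0.558 = 1104.8 kg/h.
After stage 1: component C left = (1−0.325)×1104.8 = 745.77; stream total = 1620.9 kg/h.
After stage 2: component C left = (1−0.660)×745.77 = 253.56; final concentrate = 1128.7 kg/h.

1129 kg/h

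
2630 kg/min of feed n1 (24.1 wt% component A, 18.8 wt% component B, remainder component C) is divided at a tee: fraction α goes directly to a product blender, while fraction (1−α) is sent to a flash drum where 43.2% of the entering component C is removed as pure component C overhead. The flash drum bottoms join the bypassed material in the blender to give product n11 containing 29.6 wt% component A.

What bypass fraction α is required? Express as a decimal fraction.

0.247

All 2630×0.241 = 633.83 kg/min of component A reaches n11, so n11 = 633.83/0.296 = 2141.3 kg/min and vapour = 488.68 kg/min.
The evaporator receives (1−α)·2630 of feed at 0.571 component C and removes 0.432 of that component C:
0.432×0.571×(1−α)×2630 = 488.68
(1−α) = 488.68/648.75 = 0.7533;  α = 0.2467.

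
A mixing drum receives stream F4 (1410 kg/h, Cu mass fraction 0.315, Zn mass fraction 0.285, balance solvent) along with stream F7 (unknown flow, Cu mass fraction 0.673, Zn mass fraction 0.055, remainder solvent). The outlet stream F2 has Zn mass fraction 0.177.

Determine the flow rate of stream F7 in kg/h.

1248 kg/h

Let F7 be the unknown flow. Total out = 1410 + F7.
Zn balance: 401.85 + 0.055·F7 = 0.177·(1410 + F7)
(0.055 − 0.177)·F7 = 0.177×1410 − 401.85 = -152.28
F7 = -152.28 / -0.122 = 1248.2 kg/h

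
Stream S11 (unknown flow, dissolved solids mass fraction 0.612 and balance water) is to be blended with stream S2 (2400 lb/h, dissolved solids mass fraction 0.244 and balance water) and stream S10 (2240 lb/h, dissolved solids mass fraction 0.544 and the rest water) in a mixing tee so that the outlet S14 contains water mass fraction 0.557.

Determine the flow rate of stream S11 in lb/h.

Let S11 be the unknown flow. Total out = 4640 + S11.
water balance: 2835.8 + 0.388·S11 = 0.557·(4640 + S11)
(0.388 − 0.557)·S11 = 0.557×4640 − 2835.8 = -251.36
S11 = -251.36 / -0.169 = 1487.3 lb/h

1487 lb/h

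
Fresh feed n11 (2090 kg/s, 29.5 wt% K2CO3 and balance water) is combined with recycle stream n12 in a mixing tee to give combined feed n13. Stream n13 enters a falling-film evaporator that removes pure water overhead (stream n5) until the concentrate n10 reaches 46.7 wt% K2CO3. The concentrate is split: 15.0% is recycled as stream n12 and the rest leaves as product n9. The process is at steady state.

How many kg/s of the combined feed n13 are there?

2323 kg/s

Overall K2CO3 balance (none leaves overhead): K2CO3 in fresh feed = K2CO3 in product, i.e. 2090×0.295 = (1−0.150)·n10·0.467.
n10 = 616.55/(0.467×0.850) = 1553.2 kg/s.
Recycle n12 = 0.150×1553.2 = 232.98 kg/s.
Combined feed n13 = 2090 + 232.98 = 2323 kg/s.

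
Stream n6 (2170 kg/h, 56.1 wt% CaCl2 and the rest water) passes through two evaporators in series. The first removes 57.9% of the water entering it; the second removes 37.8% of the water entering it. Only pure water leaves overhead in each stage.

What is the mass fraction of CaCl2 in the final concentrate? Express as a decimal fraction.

water in feed = 2170×0.439 = 952.63 kg/h.
After stage 1: water left = (1−0.579)×952.63 = 401.06; stream total = 1618.4 kg/h.
After stage 2: water left = (1−0.378)×401.06 = 249.46; final concentrate = 1466.8 kg/h.
CaCl2 fraction = 1217.4/1466.8 = 0.8299.

0.8299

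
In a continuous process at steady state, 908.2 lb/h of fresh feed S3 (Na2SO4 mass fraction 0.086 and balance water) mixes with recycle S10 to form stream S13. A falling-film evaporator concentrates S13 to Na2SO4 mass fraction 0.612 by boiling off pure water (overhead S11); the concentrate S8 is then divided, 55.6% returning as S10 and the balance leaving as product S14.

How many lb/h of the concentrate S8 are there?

287.4 lb/h

Overall Na2SO4 balance (none leaves overhead): Na2SO4 in fresh feed = Na2SO4 in product, i.e. 908.2×0.086 = (1−0.556)·S8·0.612.
S8 = 78.105/(0.612×0.444) = 287.44 lb/h.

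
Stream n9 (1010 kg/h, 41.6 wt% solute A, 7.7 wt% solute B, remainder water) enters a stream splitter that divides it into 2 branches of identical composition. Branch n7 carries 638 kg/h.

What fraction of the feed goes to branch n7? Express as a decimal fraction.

0.632

Fraction to n7 = 638/1010 = 0.6317.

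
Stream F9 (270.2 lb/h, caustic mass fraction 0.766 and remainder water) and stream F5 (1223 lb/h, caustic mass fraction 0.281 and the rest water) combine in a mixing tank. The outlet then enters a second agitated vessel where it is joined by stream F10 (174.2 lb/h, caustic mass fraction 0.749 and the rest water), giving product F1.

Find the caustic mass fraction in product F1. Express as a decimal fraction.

Overall, product flow = 1667.4 lb/h.
caustic in = 270.2×0.766 + 1223×0.281 + 174.2×0.749 = 681.11 lb/h.
caustic fraction in F1 = 0.408.

0.408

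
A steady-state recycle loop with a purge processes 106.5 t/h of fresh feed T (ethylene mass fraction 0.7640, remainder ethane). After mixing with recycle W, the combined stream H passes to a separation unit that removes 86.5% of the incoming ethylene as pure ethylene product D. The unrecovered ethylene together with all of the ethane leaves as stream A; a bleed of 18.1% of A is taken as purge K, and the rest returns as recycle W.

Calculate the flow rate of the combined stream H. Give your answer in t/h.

230.3 t/h

ethane enters only via T and leaves only via the purge: 106.5×0.236 = 0.181×(ethane in A), and the separation unit passes all ethane, so ethane in H = ethane in A = 138.86 t/h.
ethylene in H: m_A = 106.5×0.764 + (1−0.181)·(1−0.865)·m_A, so m_A = 81.366/0.8894 = 91.481 t/h.
H = 91.481 + 138.86 = 230.34 t/h.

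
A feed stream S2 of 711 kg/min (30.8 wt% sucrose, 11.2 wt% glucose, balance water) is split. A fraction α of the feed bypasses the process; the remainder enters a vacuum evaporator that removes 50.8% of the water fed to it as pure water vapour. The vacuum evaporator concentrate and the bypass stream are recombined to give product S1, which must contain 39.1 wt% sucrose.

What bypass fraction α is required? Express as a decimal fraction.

0.280

All 711×0.308 = 218.99 kg/min of sucrose reaches S1, so S1 = 218.99/0.391 = 560.07 kg/min and vapour = 150.93 kg/min.
The evaporator receives (1−α)·711 of feed at 0.580 water and removes 0.508 of that water:
0.508×0.580×(1−α)×711 = 150.93
(1−α) = 150.93/209.49 = 0.7205;  α = 0.2795.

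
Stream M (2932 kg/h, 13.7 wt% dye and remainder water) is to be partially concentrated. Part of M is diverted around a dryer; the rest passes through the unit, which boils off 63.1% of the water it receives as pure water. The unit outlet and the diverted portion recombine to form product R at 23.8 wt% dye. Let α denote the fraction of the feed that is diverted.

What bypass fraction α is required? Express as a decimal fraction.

0.221

All 2932×0.137 = 401.68 kg/h of dye reaches R, so R = 401.68/0.238 = 1687.7 kg/h and vapour = 1244.3 kg/h.
The evaporator receives (1−α)·2932 of feed at 0.863 water and removes 0.631 of that water:
0.631×0.863×(1−α)×2932 = 1244.3
(1−α) = 1244.3/1596.6 = 0.7793;  α = 0.2207.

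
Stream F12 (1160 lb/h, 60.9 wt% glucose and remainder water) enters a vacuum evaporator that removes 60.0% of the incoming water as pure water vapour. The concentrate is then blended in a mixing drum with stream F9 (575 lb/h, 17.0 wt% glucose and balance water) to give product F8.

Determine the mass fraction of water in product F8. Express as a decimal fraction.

0.450

Vapour removed = 0.600×0.391×1160 = 272.14 lb/h; concentrate = 887.86 lb/h.
water reaching the mixer = 181.42 (from concentrate) + 575×0.830 = 658.67 lb/h.
Product flow = 887.86 + 575 = 1462.9 lb/h; water fraction = 0.450.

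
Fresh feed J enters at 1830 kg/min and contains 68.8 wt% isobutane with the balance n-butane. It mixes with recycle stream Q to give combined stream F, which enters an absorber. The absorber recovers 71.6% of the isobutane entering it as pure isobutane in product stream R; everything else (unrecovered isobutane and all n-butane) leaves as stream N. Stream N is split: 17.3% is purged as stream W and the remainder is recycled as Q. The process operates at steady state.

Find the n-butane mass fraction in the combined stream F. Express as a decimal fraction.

0.667

n-butane enters only via J and leaves only via the purge: 1830×0.312 = 0.173×(n-butane in N), and the absorber passes all n-butane, so n-butane in F = n-butane in N = 3300.3 kg/min.
isobutane in F: m_A = 1830×0.688 + (1−0.173)·(1−0.716)·m_A, so m_A = 1259/0.7651 = 1645.5 kg/min.
F = 1645.5 + 3300.3 = 4945.9 kg/min.
n-butane fraction in F = 3300.3/4945.9 = 0.667.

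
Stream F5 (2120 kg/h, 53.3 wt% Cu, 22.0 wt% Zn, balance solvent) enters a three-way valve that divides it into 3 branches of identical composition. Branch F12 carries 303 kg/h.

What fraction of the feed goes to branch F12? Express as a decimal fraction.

0.143

Fraction to F12 = 303/2120 = 0.1429.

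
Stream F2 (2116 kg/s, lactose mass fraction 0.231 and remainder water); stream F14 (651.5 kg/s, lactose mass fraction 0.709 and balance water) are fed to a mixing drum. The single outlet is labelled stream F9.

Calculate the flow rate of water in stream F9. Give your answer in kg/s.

1817 kg/s

water out = water in = 2116×0.769 + 651.5×0.291 = 1816.8 kg/s.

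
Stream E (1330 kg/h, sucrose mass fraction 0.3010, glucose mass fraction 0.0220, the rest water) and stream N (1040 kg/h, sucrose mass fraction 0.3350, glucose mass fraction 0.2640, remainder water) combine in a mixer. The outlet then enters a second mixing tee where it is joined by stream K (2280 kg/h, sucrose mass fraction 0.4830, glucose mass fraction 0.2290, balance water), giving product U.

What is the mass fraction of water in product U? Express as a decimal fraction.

0.4245

Overall, product flow = 4650 kg/h.
water in = 1330×0.677 + 1040×0.401 + 2280×0.288 = 1974.1 kg/h.
water fraction in U = 0.4245.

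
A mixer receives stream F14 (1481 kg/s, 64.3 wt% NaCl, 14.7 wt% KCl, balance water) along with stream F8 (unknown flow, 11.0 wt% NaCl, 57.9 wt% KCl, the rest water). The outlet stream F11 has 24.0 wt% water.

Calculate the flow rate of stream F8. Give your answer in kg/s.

Let F8 be the unknown flow. Total out = 1481 + F8.
water balance: 311.01 + 0.311·F8 = 0.240·(1481 + F8)
(0.311 − 0.240)·F8 = 0.240×1481 − 311.01 = 44.43
F8 = 44.43 / 0.071 = 625.77 kg/s

625.8 kg/s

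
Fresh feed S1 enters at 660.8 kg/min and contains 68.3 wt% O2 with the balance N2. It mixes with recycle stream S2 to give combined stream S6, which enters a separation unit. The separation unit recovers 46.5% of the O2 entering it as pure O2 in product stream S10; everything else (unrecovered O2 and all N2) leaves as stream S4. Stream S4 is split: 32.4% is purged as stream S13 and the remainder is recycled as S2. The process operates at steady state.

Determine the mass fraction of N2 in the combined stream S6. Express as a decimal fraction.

0.478

N2 enters only via S1 and leaves only via the purge: 660.8×0.317 = 0.324×(N2 in S4), and the separation unit passes all N2, so N2 in S6 = N2 in S4 = 646.52 kg/min.
O2 in S6: m_A = 660.8×0.683 + (1−0.324)·(1−0.465)·m_A, so m_A = 451.33/0.6383 = 707.03 kg/min.
S6 = 707.03 + 646.52 = 1353.6 kg/min.
N2 fraction in S6 = 646.52/1353.6 = 0.478.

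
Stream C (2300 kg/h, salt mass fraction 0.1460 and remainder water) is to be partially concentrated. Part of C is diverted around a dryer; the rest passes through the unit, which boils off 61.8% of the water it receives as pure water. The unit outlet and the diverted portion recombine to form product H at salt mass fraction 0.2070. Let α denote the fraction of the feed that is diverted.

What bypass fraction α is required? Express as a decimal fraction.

All 2300×0.146 = 335.8 kg/h of salt reaches H, so H = 335.8/0.207 = 1622.2 kg/h and vapour = 677.78 kg/h.
The evaporator receives (1−α)·2300 of feed at 0.854 water and removes 0.618 of that water:
0.618×0.854×(1−α)×2300 = 677.78
(1−α) = 677.78/1213.9 = 0.5584;  α = 0.4416.

0.442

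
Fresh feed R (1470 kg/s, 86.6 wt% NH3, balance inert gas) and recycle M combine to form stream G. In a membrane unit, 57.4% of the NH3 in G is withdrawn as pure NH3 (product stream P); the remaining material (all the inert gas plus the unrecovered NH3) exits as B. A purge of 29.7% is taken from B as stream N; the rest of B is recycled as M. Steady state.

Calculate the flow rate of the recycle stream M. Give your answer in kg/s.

inert gas enters only via R and leaves only via the purge: 1470×0.134 = 0.297×(inert gas in B), and the membrane unit passes all inert gas, so inert gas in G = inert gas in B = 663.23 kg/s.
NH3 in G: m_A = 1470×0.866 + (1−0.297)·(1−0.574)·m_A, so m_A = 1273/0.7005 = 1817.2 kg/s.
B = (1−0.574)×1817.2 + 663.23 = 1437.4 kg/s.
Recycle M = (1−0.297)×1437.4 = 1010.5 kg/s.

1010 kg/s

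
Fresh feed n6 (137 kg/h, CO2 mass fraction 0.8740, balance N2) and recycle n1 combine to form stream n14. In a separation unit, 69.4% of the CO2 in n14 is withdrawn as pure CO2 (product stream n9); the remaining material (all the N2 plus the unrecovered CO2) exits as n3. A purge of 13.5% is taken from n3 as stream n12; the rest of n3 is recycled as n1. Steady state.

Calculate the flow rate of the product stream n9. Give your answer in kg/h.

113 kg/h

CO2 in n14: m_A = 137×0.874 + (1−0.135)·(1−0.694)·m_A, so m_A = 119.74/0.7353 = 162.84 kg/h.
Product n9 = 0.694×162.84 = 113.01 kg/h.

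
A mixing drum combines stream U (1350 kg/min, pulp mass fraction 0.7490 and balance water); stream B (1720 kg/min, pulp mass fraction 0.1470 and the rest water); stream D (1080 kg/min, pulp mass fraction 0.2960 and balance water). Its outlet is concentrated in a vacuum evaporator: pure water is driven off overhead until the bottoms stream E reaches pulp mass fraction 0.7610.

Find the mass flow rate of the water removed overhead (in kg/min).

pulp entering = 1350×0.749 + 1720×0.147 + 1080×0.296 = 1583.7 kg/min.
All pulp reports to E, so E = 1583.7/0.761 = 2081 kg/min.
Total feed = 4150 kg/min; overhead = 4150 − 2081 = 2069 kg/min.

2069 kg/min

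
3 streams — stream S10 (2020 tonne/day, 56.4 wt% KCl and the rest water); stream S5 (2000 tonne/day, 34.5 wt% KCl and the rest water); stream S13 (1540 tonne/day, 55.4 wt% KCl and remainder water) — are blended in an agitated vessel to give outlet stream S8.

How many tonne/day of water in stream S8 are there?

2878 tonne/day

water out = water in = 2020×0.436 + 2000×0.655 + 1540×0.446 = 2877.6 tonne/day.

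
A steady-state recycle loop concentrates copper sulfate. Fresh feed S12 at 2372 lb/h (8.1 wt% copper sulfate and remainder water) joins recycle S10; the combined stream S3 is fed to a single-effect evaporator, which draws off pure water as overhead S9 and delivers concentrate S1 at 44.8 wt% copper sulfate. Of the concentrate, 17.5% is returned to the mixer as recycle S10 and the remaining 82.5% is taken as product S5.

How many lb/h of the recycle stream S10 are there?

90.97 lb/h

Overall copper sulfate balance (none leaves overhead): copper sulfate in fresh feed = copper sulfate in product, i.e. 2372×0.081 = (1−0.175)·S1·0.448.
S1 = 192.13/(0.448×0.825) = 519.84 lb/h.
Recycle S10 = 0.175×519.84 = 90.972 lb/h.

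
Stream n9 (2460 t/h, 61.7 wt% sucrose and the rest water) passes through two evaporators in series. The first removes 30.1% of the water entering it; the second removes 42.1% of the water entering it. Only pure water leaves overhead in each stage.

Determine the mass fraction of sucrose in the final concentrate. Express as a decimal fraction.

water in feed = 2460×0.383 = 942.18 t/h.
After stage 1: water left = (1−0.301)×942.18 = 658.58; stream total = 2176.4 t/h.
After stage 2: water left = (1−0.421)×658.58 = 381.32; final concentrate = 1899.1 t/h.
sucrose fraction = 1517.8/1899.1 = 0.799.

0.799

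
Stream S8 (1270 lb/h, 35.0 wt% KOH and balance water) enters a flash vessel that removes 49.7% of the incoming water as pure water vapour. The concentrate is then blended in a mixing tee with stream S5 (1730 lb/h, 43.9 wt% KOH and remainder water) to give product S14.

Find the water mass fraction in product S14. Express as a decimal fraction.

0.5351

Vapour removed = 0.497×0.650×1270 = 410.27 lb/h; concentrate = 859.73 lb/h.
water reaching the mixer = 415.23 (from concentrate) + 1730×0.561 = 1385.8 lb/h.
Product flow = 859.73 + 1730 = 2589.7 lb/h; water fraction = 0.5351.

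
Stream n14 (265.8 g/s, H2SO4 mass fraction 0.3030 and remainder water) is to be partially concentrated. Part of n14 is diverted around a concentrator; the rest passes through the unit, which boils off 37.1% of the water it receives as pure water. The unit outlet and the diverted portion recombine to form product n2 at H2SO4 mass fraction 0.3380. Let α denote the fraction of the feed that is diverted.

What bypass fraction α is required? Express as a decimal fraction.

All 265.8×0.303 = 80.537 g/s of H2SO4 reaches n2, so n2 = 80.537/0.338 = 238.28 g/s and vapour = 27.524 g/s.
The evaporator receives (1−α)·265.8 of feed at 0.697 water and removes 0.371 of that water:
0.371×0.697×(1−α)×265.8 = 27.524
(1−α) = 27.524/68.732 = 0.4004;  α = 0.5996.

0.600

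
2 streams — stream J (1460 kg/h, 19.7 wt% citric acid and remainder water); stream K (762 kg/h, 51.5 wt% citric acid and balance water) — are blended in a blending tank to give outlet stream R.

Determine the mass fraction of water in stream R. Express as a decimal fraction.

Total flow out = 1460 + 762 = 2222 kg/h.
water in = 1460×0.803 + 762×0.485 = 1542 kg/h.
water mass fraction in R = 1542/2222 = 0.694.

0.694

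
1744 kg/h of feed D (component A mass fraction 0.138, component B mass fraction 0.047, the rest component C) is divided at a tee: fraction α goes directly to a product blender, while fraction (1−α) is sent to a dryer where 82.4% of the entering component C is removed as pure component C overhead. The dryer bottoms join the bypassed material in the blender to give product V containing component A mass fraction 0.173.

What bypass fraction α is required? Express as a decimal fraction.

0.699

All 1744×0.138 = 240.67 kg/h of component A reaches V, so V = 240.67/0.173 = 1391.2 kg/h and vapour = 352.83 kg/h.
The evaporator receives (1−α)·1744 of feed at 0.815 component C and removes 0.824 of that component C:
0.824×0.815×(1−α)×1744 = 352.83
(1−α) = 352.83/1171.2 = 0.3013;  α = 0.6987.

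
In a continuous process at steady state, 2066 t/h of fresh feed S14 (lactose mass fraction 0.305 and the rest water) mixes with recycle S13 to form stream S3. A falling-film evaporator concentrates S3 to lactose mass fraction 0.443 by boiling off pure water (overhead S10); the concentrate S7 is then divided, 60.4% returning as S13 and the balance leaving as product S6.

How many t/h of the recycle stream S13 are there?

2170 t/h

Overall lactose balance (none leaves overhead): lactose in fresh feed = lactose in product, i.e. 2066×0.305 = (1−0.604)·S7·0.443.
S7 = 630.13/(0.443×0.396) = 3592 t/h.
Recycle S13 = 0.604×3592 = 2169.5 t/h.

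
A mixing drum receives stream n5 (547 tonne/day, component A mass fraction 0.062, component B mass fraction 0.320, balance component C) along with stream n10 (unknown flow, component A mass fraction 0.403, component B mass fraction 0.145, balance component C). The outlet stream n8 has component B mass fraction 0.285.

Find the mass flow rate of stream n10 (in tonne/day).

136.8 tonne/day

Let n10 be the unknown flow. Total out = 547 + n10.
component B balance: 175.04 + 0.145·n10 = 0.285·(547 + n10)
(0.145 − 0.285)·n10 = 0.285×547 − 175.04 = -19.145
n10 = -19.145 / -0.140 = 136.75 tonne/day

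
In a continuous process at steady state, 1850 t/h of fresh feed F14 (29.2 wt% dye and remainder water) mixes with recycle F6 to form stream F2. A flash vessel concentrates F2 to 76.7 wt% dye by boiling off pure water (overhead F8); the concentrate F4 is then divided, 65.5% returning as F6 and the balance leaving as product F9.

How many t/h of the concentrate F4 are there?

Overall dye balance (none leaves overhead): dye in fresh feed = dye in product, i.e. 1850×0.292 = (1−0.655)·F4·0.767.
F4 = 540.2/(0.767×0.345) = 2041.5 t/h.

2041 t/h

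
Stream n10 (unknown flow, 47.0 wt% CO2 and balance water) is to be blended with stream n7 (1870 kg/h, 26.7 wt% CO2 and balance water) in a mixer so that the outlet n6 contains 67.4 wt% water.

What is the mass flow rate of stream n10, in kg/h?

766.2 kg/h

Let n10 be the unknown flow. Total out = 1870 + n10.
water balance: 1370.7 + 0.530·n10 = 0.674·(1870 + n10)
(0.530 − 0.674)·n10 = 0.674×1870 − 1370.7 = -110.33
n10 = -110.33 / -0.144 = 766.18 kg/h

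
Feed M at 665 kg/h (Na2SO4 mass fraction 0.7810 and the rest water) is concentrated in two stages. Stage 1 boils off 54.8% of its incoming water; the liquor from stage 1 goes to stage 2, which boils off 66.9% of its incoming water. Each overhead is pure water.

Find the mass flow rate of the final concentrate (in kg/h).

water in feed = 665×0.219 = 145.63 kg/h.
After stage 1: water left = (1−0.548)×145.63 = 65.827; stream total = 585.19 kg/h.
After stage 2: water left = (1−0.669)×65.827 = 21.789; final concentrate = 541.15 kg/h.

541.2 kg/h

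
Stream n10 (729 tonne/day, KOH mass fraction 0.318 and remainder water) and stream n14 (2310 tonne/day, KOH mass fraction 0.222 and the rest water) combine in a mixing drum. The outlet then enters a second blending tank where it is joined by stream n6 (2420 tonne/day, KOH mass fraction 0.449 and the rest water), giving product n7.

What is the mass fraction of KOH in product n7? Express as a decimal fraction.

0.335

Overall, product flow = 5459 tonne/day.
KOH in = 729×0.318 + 2310×0.222 + 2420×0.449 = 1831.2 tonne/day.
KOH fraction in n7 = 0.335.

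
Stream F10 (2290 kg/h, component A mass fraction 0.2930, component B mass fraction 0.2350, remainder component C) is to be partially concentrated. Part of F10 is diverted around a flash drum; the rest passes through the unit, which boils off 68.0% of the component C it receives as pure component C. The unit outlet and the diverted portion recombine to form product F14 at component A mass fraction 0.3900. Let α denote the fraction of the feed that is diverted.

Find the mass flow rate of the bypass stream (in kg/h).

All 2290×0.293 = 670.97 kg/h of component A reaches F14, so F14 = 670.97/0.390 = 1720.4 kg/h and vapour = 569.56 kg/h.
The evaporator receives (1−α)·2290 of feed at 0.472 component C and removes 0.680 of that component C:
0.680×0.472×(1−α)×2290 = 569.56
(1−α) = 569.56/735 = 0.7749;  α = 0.2251.
Bypass flow = 0.2251×2290 = 515.44 kg/h.

515.4 kg/h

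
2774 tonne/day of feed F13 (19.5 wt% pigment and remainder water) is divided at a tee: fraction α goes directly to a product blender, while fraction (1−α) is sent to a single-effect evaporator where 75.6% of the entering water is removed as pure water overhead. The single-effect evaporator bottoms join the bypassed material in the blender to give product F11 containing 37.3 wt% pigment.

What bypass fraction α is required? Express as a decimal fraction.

All 2774×0.195 = 540.93 tonne/day of pigment reaches F11, so F11 = 540.93/0.373 = 1450.2 tonne/day and vapour = 1323.8 tonne/day.
The evaporator receives (1−α)·2774 of feed at 0.805 water and removes 0.756 of that water:
0.756×0.805×(1−α)×2774 = 1323.8
(1−α) = 1323.8/1688.2 = 0.7841;  α = 0.2159.

0.216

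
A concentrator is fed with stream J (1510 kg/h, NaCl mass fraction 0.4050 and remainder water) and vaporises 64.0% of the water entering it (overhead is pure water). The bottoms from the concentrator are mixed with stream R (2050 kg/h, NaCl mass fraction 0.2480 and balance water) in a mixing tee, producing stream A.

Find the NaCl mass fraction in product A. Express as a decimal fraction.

Vapour removed = 0.640×0.595×1510 = 575.01 kg/h; concentrate = 934.99 kg/h.
NaCl reaching the mixer = 611.55 (from concentrate) + 2050×0.248 = 1120 kg/h.
Product flow = 934.99 + 2050 = 2985 kg/h; NaCl fraction = 0.3752.

0.3752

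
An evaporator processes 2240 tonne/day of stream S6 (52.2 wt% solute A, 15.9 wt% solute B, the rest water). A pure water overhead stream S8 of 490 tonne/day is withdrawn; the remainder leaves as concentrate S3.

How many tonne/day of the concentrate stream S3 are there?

Concentrate = 2240 − 490 = 1750 tonne/day.

1750 tonne/day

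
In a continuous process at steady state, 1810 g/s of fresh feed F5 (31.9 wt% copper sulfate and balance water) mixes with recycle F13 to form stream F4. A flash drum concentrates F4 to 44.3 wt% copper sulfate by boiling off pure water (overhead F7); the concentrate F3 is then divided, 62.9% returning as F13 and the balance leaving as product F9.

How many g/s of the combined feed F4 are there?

4020 g/s

Overall copper sulfate balance (none leaves overhead): copper sulfate in fresh feed = copper sulfate in product, i.e. 1810×0.319 = (1−0.629)·F3·0.443.
F3 = 577.39/(0.443×0.371) = 3513.1 g/s.
Recycle F13 = 0.629×3513.1 = 2209.7 g/s.
Combined feed F4 = 1810 + 2209.7 = 4019.7 g/s.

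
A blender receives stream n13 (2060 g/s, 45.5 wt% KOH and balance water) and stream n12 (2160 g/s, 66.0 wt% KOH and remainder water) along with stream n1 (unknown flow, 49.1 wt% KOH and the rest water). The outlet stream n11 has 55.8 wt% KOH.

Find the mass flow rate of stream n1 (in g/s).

Let n1 be the unknown flow. Total out = 4220 + n1.
KOH balance: 2362.9 + 0.491·n1 = 0.558·(4220 + n1)
(0.491 − 0.558)·n1 = 0.558×4220 − 2362.9 = -8.14
n1 = -8.14 / -0.067 = 121.49 g/s

121.5 g/s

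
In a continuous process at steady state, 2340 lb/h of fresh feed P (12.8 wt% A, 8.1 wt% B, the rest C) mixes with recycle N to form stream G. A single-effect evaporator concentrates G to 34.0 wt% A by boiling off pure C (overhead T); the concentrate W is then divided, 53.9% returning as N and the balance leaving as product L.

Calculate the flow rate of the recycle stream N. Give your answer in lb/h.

1030 lb/h

Overall A balance (none leaves overhead): A in fresh feed = A in product, i.e. 2340×0.128 = (1−0.539)·W·0.340.
W = 299.52/(0.340×0.461) = 1910.9 lb/h.
Recycle N = 0.539×1910.9 = 1030 lb/h.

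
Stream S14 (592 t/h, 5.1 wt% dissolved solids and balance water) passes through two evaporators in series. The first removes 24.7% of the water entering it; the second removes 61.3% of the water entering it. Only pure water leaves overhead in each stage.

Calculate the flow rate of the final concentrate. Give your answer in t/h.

193.9 t/h

water in feed = 592×0.949 = 561.81 t/h.
After stage 1: water left = (1−0.247)×561.81 = 423.04; stream total = 453.23 t/h.
After stage 2: water left = (1−0.613)×423.04 = 163.72; final concentrate = 193.91 t/h.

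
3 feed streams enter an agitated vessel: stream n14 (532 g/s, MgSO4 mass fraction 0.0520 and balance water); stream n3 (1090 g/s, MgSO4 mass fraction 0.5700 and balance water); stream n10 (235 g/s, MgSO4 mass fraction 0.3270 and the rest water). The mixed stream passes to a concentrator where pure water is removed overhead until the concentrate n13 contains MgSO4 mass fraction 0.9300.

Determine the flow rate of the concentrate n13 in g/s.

MgSO4 entering = 532×0.052 + 1090×0.570 + 235×0.327 = 725.81 g/s.
All MgSO4 reports to n13, so n13 = 725.81/0.930 = 780.44 g/s.

780.4 g/s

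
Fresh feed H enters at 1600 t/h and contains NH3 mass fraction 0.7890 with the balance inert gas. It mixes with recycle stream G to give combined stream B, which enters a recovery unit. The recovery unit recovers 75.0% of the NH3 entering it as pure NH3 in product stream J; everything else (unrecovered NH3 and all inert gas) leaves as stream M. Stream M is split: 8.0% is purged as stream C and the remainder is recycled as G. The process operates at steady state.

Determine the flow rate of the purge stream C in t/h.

370.4 t/h

inert gas enters only via H and leaves only via the purge: 1600×0.211 = 0.080×(inert gas in M), and the recovery unit passes all inert gas, so inert gas in B = inert gas in M = 4220 t/h.
NH3 in B: m_A = 1600×0.789 + (1−0.080)·(1−0.750)·m_A, so m_A = 1262.4/0.7700 = 1639.5 t/h.
M = (1−0.750)×1639.5 + 4220 = 4629.9 t/h.
Purge C = 0.080×4629.9 = 370.39 t/h.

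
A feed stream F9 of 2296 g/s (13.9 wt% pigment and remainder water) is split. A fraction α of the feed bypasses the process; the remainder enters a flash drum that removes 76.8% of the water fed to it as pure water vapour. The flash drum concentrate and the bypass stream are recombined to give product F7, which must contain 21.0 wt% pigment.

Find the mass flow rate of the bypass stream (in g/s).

1122 g/s

All 2296×0.139 = 319.14 g/s of pigment reaches F7, so F7 = 319.14/0.210 = 1519.7 g/s and vapour = 776.27 g/s.
The evaporator receives (1−α)·2296 of feed at 0.861 water and removes 0.768 of that water:
0.768×0.861×(1−α)×2296 = 776.27
(1−α) = 776.27/1518.2 = 0.5113;  α = 0.4887.
Bypass flow = 0.4887×2296 = 1122.1 g/s.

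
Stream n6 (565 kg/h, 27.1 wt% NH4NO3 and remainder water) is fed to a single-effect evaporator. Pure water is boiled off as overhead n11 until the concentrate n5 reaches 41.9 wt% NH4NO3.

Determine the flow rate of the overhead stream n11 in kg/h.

199.6 kg/h

NH4NO3 is conserved: 565×0.271 = 153.12 kg/h all reports to the concentrate.
Concentrate = 153.12/(target fraction) = 365.43 kg/h.
Overhead = 565 − 365.43 = 199.57 kg/h.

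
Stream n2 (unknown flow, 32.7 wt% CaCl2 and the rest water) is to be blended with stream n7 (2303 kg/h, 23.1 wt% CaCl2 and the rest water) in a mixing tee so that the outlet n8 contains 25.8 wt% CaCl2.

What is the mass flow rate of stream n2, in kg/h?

901.2 kg/h

Let n2 be the unknown flow. Total out = 2303 + n2.
CaCl2 balance: 531.99 + 0.327·n2 = 0.258·(2303 + n2)
(0.327 − 0.258)·n2 = 0.258×2303 − 531.99 = 62.181
n2 = 62.181 / 0.069 = 901.17 kg/h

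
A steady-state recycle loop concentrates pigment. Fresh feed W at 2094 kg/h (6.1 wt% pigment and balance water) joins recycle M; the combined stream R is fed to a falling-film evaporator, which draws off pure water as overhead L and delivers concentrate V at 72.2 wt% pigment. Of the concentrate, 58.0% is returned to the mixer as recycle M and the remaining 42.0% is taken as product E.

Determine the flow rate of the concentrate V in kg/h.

Overall pigment balance (none leaves overhead): pigment in fresh feed = pigment in product, i.e. 2094×0.061 = (1−0.580)·V·0.722.
V = 127.73/(0.722×0.420) = 421.23 kg/h.

421.2 kg/h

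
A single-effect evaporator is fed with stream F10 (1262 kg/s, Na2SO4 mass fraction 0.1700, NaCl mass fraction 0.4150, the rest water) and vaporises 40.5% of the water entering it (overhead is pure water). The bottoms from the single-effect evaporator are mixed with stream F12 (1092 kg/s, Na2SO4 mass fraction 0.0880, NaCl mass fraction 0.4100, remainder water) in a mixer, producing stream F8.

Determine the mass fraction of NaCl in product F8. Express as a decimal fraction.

0.4535

Vapour removed = 0.405×0.415×1262 = 212.11 kg/s; concentrate = 1049.9 kg/s.
NaCl reaching the mixer = 523.73 (from concentrate) + 1092×0.410 = 971.45 kg/s.
Product flow = 1049.9 + 1092 = 2141.9 kg/s; NaCl fraction = 0.4535.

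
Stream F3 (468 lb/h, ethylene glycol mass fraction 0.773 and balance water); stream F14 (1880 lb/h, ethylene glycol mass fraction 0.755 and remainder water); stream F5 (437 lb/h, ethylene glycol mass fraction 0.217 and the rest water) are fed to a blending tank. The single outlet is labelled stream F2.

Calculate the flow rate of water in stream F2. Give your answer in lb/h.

water out = water in = 468×0.227 + 1880×0.245 + 437×0.783 = 909.01 lb/h.

909 lb/h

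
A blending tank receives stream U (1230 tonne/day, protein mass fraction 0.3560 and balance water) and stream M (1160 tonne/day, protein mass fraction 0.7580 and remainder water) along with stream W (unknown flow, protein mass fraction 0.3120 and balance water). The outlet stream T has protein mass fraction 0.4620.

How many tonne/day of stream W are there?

1420 tonne/day

Let W be the unknown flow. Total out = 2390 + W.
protein balance: 1317.2 + 0.312·W = 0.462·(2390 + W)
(0.312 − 0.462)·W = 0.462×2390 − 1317.2 = -212.98
W = -212.98 / -0.150 = 1419.9 tonne/day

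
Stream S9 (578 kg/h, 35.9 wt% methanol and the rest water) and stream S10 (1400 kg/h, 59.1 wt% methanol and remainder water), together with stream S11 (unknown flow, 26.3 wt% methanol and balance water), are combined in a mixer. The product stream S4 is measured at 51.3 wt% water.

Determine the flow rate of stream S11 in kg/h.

319.7 kg/h

Let S11 be the unknown flow. Total out = 1978 + S11.
water balance: 943.1 + 0.737·S11 = 0.513·(1978 + S11)
(0.737 − 0.513)·S11 = 0.513×1978 − 943.1 = 71.616
S11 = 71.616 / 0.224 = 319.71 kg/h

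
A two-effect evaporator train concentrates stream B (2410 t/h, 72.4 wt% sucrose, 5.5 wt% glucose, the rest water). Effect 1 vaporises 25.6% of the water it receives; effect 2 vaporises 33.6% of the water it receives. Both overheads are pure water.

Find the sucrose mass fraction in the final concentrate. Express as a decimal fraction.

0.815

water in feed = 2410×0.221 = 532.61 t/h.
After stage 1: water left = (1−0.256)×532.61 = 396.26; stream total = 2273.7 t/h.
After stage 2: water left = (1−0.336)×396.26 = 263.12; final concentrate = 2140.5 t/h.
sucrose fraction = 1744.8/2140.5 = 0.815.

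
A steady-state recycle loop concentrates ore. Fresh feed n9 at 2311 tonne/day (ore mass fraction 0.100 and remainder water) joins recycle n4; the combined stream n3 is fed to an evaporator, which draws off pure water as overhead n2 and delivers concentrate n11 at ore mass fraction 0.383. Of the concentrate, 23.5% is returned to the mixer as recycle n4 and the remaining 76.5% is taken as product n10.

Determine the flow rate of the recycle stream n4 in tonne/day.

185.4 tonne/day

Overall ore balance (none leaves overhead): ore in fresh feed = ore in product, i.e. 2311×0.100 = (1−0.235)·n11·0.383.
n11 = 231.1/(0.383×0.765) = 788.75 tonne/day.
Recycle n4 = 0.235×788.75 = 185.36 tonne/day.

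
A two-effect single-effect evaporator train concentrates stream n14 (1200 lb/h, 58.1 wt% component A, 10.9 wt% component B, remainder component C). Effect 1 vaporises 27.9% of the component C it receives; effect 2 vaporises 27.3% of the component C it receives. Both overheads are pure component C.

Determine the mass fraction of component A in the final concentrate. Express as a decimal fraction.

0.682

component C in feed = 1200×0.310 = 372 lb/h.
After stage 1: component C left = (1−0.279)×372 = 268.21; stream total = 1096.2 lb/h.
After stage 2: component C left = (1−0.273)×268.21 = 194.99; final concentrate = 1023 lb/h.
component A fraction = 697.2/1023 = 0.682.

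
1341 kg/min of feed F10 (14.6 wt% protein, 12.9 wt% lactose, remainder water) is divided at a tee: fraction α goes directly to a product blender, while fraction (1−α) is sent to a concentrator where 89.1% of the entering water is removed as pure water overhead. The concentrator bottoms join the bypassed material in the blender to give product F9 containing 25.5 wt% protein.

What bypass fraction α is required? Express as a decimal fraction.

All 1341×0.146 = 195.79 kg/min of protein reaches F9, so F9 = 195.79/0.255 = 767.79 kg/min and vapour = 573.21 kg/min.
The evaporator receives (1−α)·1341 of feed at 0.725 water and removes 0.891 of that water:
0.891×0.725×(1−α)×1341 = 573.21
(1−α) = 573.21/866.25 = 0.6617;  α = 0.3383.

0.338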